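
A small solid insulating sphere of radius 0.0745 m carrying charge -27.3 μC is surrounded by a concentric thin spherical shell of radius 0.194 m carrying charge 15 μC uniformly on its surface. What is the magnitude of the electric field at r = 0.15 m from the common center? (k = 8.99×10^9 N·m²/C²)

Symmetry ⇒ E = E(r) r̂. Gaussian sphere of radius r = 0.15 m (between the bodies, 0.0745 m < r < 0.194 m).
The shell at 0.194 m lies outside the Gaussian surface, so Q_enc = -27.3 μC = -2.73×10^-5 C.
Gauss's law: E·4πr² = Q_enc/ε₀.
E = k|Q_enc|/r² = (8.99×10^9)(2.73×10^-5)/(0.15)² = 1.09×10^7 N/C.

E ≈ 1.09×10^7 N/C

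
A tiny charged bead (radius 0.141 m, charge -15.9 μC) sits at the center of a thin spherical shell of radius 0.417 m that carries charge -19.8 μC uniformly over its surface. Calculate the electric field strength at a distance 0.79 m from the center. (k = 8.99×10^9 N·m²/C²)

Symmetry ⇒ E = E(r) r̂. Gaussian sphere of radius r = 0.79 m (r > 0.417 m, enclosing both).
Q_enc = (-15.9 μC) + (-19.8 μC) = -3.57e-5 C.
Applying ∮E·dA = Q_enc/ε₀ with Φ = E(4πr²):
E = k|Q_enc|/r² = (8.99×10^9)(3.57×10^-5)/(0.79)² = 5.14×10^5 N/C.

|E| = 5.14e5 N/C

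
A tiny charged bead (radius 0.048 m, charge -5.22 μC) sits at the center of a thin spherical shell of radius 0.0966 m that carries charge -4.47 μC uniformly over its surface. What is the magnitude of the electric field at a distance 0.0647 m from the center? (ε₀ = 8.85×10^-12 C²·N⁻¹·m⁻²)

Use a concentric Gaussian sphere at r = 0.0647 m (between the bodies, 0.048 m < r < 0.0966 m).
Only the inner charge is enclosed; the outer shell contributes nothing inside itself. Q_enc = -5.22 μC = -5.22×10^-6 C.
Gauss's law: E·4πr² = Q_enc/ε₀.
E = |Q_enc|/(4πε₀r²) = (5.22×10^-6)/(4π·8.85×10^-12·(0.0647)²) = 1.12×10^7 N/C.

E = 1.12e7 N/C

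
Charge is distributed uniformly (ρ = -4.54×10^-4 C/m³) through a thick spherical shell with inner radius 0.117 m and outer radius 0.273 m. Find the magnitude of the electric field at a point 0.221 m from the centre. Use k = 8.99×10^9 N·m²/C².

E = 3.22×10^6 N/C

Use a concentric Gaussian sphere at r = 0.221 m (within the shell material, 0.117 m < r < 0.273 m).
Only the shell between 0.117 m and r is enclosed: Q_enc = ρ·(4π/3)(r³ − a³) = (-4.54×10^-4)·(4π/3)·((0.221)³ − (0.117)³) = -1.748×10^-5 C.
Since E is radial and uniform over the Gaussian sphere, Φ = E·4πr² = Q_enc/ε₀.
E = k|Q_enc|/r² = (8.99×10^9)(1.748×10^-5)/(0.221)² = 3.22×10^6 N/C.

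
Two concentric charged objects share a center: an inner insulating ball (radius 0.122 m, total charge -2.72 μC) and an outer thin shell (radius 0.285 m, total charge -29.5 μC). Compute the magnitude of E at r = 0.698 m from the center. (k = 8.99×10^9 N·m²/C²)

Use a concentric Gaussian sphere at r = 0.698 m (r > 0.285 m, enclosing both).
Q_enc = (-2.72 μC) + (-29.5 μC) = -3.222×10^-5 C.
Since E is radial and uniform over the Gaussian sphere, Φ = E·4πr² = Q_enc/ε₀.
E = k|Q_enc|/r² = (8.99×10^9)(3.222×10^-5)/(0.698)² = 5.95×10^5 N/C.

E = 5.95e5 V/m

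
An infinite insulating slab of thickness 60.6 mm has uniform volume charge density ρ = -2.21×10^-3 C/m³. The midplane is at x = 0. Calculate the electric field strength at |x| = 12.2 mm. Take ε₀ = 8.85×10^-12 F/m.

By symmetry E is perpendicular to the slab. A Gaussian pillbox from −12.2 mm to +12.2 mm (face area A) lies entirely within the slab.
Q_enc = ρ·(2x)·A and flux = 2EA, so 2EA = 2ρxA/ε₀ ⇒ E = |ρ|x/ε₀.
E = (2.21e-3)(0.0122)/(8.85×10^-12) = 3.05e6 N/C.

|E| = 3.05×10^6 V/m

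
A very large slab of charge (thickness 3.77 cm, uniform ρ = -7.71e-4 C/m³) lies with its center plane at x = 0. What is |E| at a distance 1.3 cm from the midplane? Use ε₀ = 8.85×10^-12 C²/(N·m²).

By symmetry E is perpendicular to the slab. A Gaussian pillbox from −1.3 cm to +1.3 cm (face area A) lies entirely within the slab.
Q_enc = ρ·(2x)·A and flux = 2EA, so 2EA = 2ρxA/ε₀ ⇒ E = |ρ|x/ε₀.
E = (7.71e-4)(0.013)/(8.85×10^-12) = 1.13e6 N/C.

1.13×10^6 V/m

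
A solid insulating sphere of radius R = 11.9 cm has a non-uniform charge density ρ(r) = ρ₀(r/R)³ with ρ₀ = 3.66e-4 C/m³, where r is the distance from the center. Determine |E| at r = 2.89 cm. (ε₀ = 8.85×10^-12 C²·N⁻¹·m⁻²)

E = 2.85e3 N/C

Take a concentric spherical Gaussian surface of radius r = 2.89 cm (r < R).
Integrate the density: Q_enc = 4π ∫₀^r ρ₀(r'/R)^3 r'² dr' = 4πρ₀ r^6/(6·R³) = 2.65e-10 C.
Applying ∮E·dA = Q_enc/ε₀ with Φ = E(4πr²):
E = |Q_enc|/(4πε₀r²) = (2.65×10^-10)/(4π·8.85×10^-12·(0.0289)²) = 2.85×10^3 N/C.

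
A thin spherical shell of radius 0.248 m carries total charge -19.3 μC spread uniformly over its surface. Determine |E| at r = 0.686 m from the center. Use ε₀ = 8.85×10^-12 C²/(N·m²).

|E| = 3.69×10^5 V/m

Take a concentric spherical Gaussian surface of radius r = 0.686 m (r > 0.248 m).
The entire shell is enclosed: Q_enc = -1.93×10^-5 C.
Applying ∮E·dA = Q_enc/ε₀ with Φ = E(4πr²):
E = |Q_enc|/(4πε₀r²) = (1.93×10^-5)/(4π·8.85×10^-12·(0.686)²) = 3.69×10^5 N/C.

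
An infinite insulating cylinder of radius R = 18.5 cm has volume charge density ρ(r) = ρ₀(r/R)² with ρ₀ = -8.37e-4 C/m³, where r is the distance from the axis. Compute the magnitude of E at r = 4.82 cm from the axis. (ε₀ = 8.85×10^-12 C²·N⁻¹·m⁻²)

|E| ≈ 7.74×10^4 V/m

By cylindrical symmetry E is radial; use a coaxial Gaussian cylinder of radius 4.82 cm and length L (r < R).
λ_enc = ∫₀^r ρ(r')·2πr' dr' = (2πρ₀/R²)·r^4/4 = -2.073×10^-7 C/m.
Since E is radial and uniform over the curved surface, Φ = E·2πrL = Q_enc/ε₀ = λ_enc L/ε₀.
E = |λ_enc|/(2πε₀r) = (2.073e-7)/(2π·8.85×10^-12·0.0482) = 7.74×10^4 N/C.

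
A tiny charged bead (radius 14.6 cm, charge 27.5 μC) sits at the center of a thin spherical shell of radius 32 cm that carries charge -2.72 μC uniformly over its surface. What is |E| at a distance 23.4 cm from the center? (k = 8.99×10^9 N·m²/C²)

|E| = 4.52e6 N/C

Use a concentric Gaussian sphere at r = 23.4 cm (between the bodies, 14.6 cm < r < 32 cm).
The shell at 32 cm lies outside the Gaussian surface, so Q_enc = 27.5 μC = 2.75×10^-5 C.
Gauss's law: E·4πr² = Q_enc/ε₀.
E = k|Q_enc|/r² = (8.99×10^9)(2.75×10^-5)/(0.234)² = 4.52×10^6 N/C.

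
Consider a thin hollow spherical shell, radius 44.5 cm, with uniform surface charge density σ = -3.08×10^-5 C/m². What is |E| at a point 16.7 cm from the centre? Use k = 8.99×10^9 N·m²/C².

Symmetry ⇒ E = E(r) r̂. Gaussian sphere of radius r = 16.7 cm (inside the shell, r < 44.5 cm).
All the charge is outside the Gaussian surface: Q_enc = 0, hence E = 0 everywhere inside the shell.

E = 0 (no enclosed charge)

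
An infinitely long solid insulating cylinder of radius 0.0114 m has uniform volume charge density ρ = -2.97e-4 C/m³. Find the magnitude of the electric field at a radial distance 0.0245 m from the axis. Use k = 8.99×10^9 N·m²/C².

Take a coaxial cylindrical Gaussian surface of radius r = 0.0245 m and length L (r > 0.0114 m, full cross-section enclosed).
λ_enc = ρ·πR² = (-2.97e-4)π(0.0114)² = -1.213e-7 C/m.
Since E is radial and uniform over the curved surface, Φ = E·2πrL = Q_enc/ε₀ = λ_enc L/ε₀.
E = 2k|λ_enc|/r = 2(8.99×10^9)(1.213×10^-7)/(0.0245) = 8.90e4 N/C.

E = 8.90e4 V/m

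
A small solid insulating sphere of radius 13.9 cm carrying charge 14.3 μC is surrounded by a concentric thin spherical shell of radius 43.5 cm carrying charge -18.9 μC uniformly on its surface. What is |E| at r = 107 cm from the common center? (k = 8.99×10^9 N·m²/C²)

By spherical symmetry E is radial; choose a Gaussian sphere of radius r = 107 cm (r > 43.5 cm, enclosing both).
Q_enc = (14.3 μC) + (-18.9 μC) = -4.60×10^-6 C.
Since E is radial and uniform over the Gaussian sphere, Φ = E·4πr² = Q_enc/ε₀.
E = k|Q_enc|/r² = (8.99×10^9)(4.60×10^-6)/(1.07)² = 3.61e4 N/C.

E ≈ 3.61×10^4 N/C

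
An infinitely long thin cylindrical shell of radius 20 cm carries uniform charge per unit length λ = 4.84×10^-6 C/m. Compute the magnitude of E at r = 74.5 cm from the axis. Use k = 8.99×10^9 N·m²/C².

Take a coaxial cylindrical Gaussian surface of radius r = 74.5 cm and length L (r > 20 cm).
The full line charge is enclosed: λ_enc = 4.84×10^-6 C/m.
Gauss's law: E·2πrL = λ_enc L/ε₀.
E = 2k|λ_enc|/r = 2(8.99×10^9)(4.84×10^-6)/(0.745) = 1.17×10^5 N/C.

|E| ≈ 1.17e5 N/C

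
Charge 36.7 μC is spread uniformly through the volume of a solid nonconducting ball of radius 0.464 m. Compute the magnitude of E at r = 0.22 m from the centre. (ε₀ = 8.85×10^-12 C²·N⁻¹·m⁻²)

|E| ≈ 7.27e5 N/C

By spherical symmetry E is radial; choose a Gaussian sphere of radius r = 0.22 m (r < R).
Only the charge within r is enclosed: Q_enc = Q·(r/R)³ = (36.7 μC)·(0.22 m/0.464 m)³ = 3.912×10^-6 C.
Since E is radial and uniform over the Gaussian sphere, Φ = E·4πr² = Q_enc/ε₀.
E = |Q_enc|/(4πε₀r²) = (3.912×10^-6)/(4π·8.85×10^-12·(0.22)²) = 7.27e5 N/C.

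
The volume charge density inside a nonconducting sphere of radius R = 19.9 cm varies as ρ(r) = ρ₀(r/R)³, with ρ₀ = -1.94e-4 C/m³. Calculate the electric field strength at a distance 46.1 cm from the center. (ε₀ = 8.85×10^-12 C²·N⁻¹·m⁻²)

E = 1.35e5 V/m

Use a concentric Gaussian sphere at r = 46.1 cm (r > R, all charge enclosed).
Q_enc = 4π ∫₀^R ρ₀(r'/R)^3 r'² dr' = 4πρ₀R³/6 = -3.202×10^-6 C.
Gauss's law: E·4πr² = Q_enc/ε₀.
E = |Q_enc|/(4πε₀r²) = (3.202×10^-6)/(4π·8.85×10^-12·(0.461)²) = 1.35e5 N/C.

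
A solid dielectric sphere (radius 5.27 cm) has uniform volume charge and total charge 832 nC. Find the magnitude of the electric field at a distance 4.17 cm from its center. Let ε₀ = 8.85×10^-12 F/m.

E ≈ 2.13×10^6 N/C

By spherical symmetry E is radial; choose a Gaussian sphere of radius r = 4.17 cm (r < R).
For a uniform sphere the enclosed fraction is (r/R)³, so Q_enc = (832 nC)(0.0417/0.0527)³ = 4.122e-7 C.
Gauss's law: E·4πr² = Q_enc/ε₀.
E = |Q_enc|/(4πε₀r²) = (4.122×10^-7)/(4π·8.85×10^-12·(0.0417)²) = 2.13e6 N/C.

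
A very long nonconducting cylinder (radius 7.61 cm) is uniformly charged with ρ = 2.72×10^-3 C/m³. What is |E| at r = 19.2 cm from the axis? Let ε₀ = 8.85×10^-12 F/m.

Coaxial Gaussian cylinder, radius r = 19.2 cm, length L (r > 7.61 cm, full cross-section enclosed).
λ_enc = ρ·πR² = (2.72×10^-3)π(0.0761)² = 4.949e-5 C/m.
Applying ∮E·dA = Q_enc/ε₀ with the end caps contributing no flux:
E = |λ_enc|/(2πε₀r) = (4.949×10^-5)/(2π·8.85×10^-12·0.192) = 4.64e6 N/C.

E ≈ 4.64e6 N/C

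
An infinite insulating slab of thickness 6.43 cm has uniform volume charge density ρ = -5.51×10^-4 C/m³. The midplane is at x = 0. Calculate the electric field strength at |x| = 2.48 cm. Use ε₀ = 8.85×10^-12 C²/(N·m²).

By symmetry E is perpendicular to the slab. A Gaussian pillbox from −2.48 cm to +2.48 cm (face area A) lies entirely within the slab.
Q_enc = ρ·(2x)·A and flux = 2EA, so 2EA = 2ρxA/ε₀ ⇒ E = |ρ|x/ε₀.
E = (5.51×10^-4)(0.0248)/(8.85×10^-12) = 1.54×10^6 N/C.

|E| ≈ 1.54×10^6 N/C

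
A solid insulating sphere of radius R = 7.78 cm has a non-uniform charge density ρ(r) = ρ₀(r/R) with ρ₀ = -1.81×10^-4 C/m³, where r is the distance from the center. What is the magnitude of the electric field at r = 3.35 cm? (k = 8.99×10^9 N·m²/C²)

E = 7.37×10^4 N/C

Take a concentric spherical Gaussian surface of radius r = 3.35 cm (r < R).
Integrate the density: Q_enc = 4π ∫₀^r ρ₀(r'/R)^1 r'² dr' = 4πρ₀ r^4/(4·R) = -9.205×10^-9 C.
Since E is radial and uniform over the Gaussian sphere, Φ = E·4πr² = Q_enc/ε₀.
E = k|Q_enc|/r² = (8.99×10^9)(9.205×10^-9)/(0.0335)² = 7.37e4 N/C.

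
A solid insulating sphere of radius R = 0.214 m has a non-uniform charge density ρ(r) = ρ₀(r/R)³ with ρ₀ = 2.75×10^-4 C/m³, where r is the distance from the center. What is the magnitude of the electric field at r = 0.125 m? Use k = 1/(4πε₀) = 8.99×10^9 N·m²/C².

By spherical symmetry E is radial; choose a Gaussian sphere of radius r = 0.125 m (r < R).
Q_enc = ∫₀^r ρ(r')·4πr'² dr' = (4πρ₀/R³) ∫₀^r r'^5 dr' = 4πρ₀ r^6/(6·R³) = 2.242×10^-7 C.
By Gauss's law, ∮E·dA = E·4πr² = Q_enc/ε₀.
E = k|Q_enc|/r² = (8.99×10^9)(2.242×10^-7)/(0.125)² = 1.29×10^5 N/C.

E = 1.29e5 V/m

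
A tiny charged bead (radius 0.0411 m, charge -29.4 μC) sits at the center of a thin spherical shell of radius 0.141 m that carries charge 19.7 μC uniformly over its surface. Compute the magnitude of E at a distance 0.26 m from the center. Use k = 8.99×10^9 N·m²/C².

1.29×10^6 V/m

Symmetry ⇒ E = E(r) r̂. Gaussian sphere of radius r = 0.26 m (r > 0.141 m, enclosing both).
Q_enc = (-29.4 μC) + (19.7 μC) = -9.70e-6 C.
Gauss's law: E·4πr² = Q_enc/ε₀.
E = k|Q_enc|/r² = (8.99×10^9)(9.70×10^-6)/(0.26)² = 1.29×10^6 N/C.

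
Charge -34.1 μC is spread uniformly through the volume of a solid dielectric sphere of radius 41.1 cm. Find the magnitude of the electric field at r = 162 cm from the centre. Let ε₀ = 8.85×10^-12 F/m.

1.17e5 N/C

Symmetry ⇒ E = E(r) r̂. Gaussian sphere of radius r = 162 cm (r > R, so the entire charge is enclosed).
Q_enc = -34.1 μC = -3.41×10^-5 C.
Applying ∮E·dA = Q_enc/ε₀ with Φ = E(4πr²):
E = |Q_enc|/(4πε₀r²) = (3.41×10^-5)/(4π·8.85×10^-12·(1.62)²) = 1.17×10^5 N/C.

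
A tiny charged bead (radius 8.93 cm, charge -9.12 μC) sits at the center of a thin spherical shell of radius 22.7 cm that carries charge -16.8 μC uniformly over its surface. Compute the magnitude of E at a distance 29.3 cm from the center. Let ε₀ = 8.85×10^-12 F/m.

Use a concentric Gaussian sphere at r = 29.3 cm (r > 22.7 cm, enclosing both).
Q_enc = (-9.12 μC) + (-16.8 μC) = -2.592×10^-5 C.
By Gauss's law, ∮E·dA = E·4πr² = Q_enc/ε₀.
E = |Q_enc|/(4πε₀r²) = (2.592e-5)/(4π·8.85×10^-12·(0.293)²) = 2.71×10^6 N/C.

|E| = 2.71e6 N/C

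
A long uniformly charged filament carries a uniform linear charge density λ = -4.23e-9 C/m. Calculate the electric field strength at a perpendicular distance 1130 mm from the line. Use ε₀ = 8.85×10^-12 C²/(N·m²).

By cylindrical symmetry E is radial; use a coaxial Gaussian cylinder of radius 1130 mm and length L.
Q_enc = λL, so λ_enc = -4.23×10^-9 C/m.
Applying ∮E·dA = Q_enc/ε₀ with the end caps contributing no flux:
E = |λ_enc|/(2πε₀r) = (4.23e-9)/(2π·8.85×10^-12·1.13) = 67.3 N/C.

|E| = 67.3 V/m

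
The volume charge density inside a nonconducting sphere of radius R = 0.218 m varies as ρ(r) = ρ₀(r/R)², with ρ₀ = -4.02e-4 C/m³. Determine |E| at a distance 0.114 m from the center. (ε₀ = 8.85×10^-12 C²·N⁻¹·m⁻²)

E = 2.83e5 N/C

By spherical symmetry E is radial; choose a Gaussian sphere of radius r = 0.114 m (r < R).
Integrate the density: Q_enc = 4π ∫₀^r ρ₀(r'/R)^2 r'² dr' = 4πρ₀ r^5/(5·R²) = -4.093e-7 C.
Gauss's law: E·4πr² = Q_enc/ε₀.
E = |Q_enc|/(4πε₀r²) = (4.093e-7)/(4π·8.85×10^-12·(0.114)²) = 2.83×10^5 N/C.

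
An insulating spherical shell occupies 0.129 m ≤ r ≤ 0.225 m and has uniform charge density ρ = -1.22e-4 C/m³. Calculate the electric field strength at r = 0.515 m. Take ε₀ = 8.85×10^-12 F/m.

By spherical symmetry E is radial; choose a Gaussian sphere of radius r = 0.515 m (r > 0.225 m, enclosing the whole shell).
Q_enc = ρ·(4π/3)(b³ − a³) = (-1.22×10^-4)·(4π/3)·((0.225)³ − (0.129)³) = -4.724×10^-6 C.
Since E is radial and uniform over the Gaussian sphere, Φ = E·4πr² = Q_enc/ε₀.
E = |Q_enc|/(4πε₀r²) = (4.724e-6)/(4π·8.85×10^-12·(0.515)²) = 1.60×10^5 N/C.

|E| ≈ 1.60×10^5 N/C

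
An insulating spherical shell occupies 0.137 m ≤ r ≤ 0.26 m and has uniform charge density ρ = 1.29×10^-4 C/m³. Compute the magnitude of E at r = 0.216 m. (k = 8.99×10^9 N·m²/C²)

E ≈ 7.82×10^5 V/m

Use a concentric Gaussian sphere at r = 0.216 m (within the shell material, 0.137 m < r < 0.26 m).
Only the shell between 0.137 m and r is enclosed: Q_enc = ρ·(4π/3)(r³ − a³) = (1.29e-4)·(4π/3)·((0.216)³ − (0.137)³) = 4.056e-6 C.
Applying ∮E·dA = Q_enc/ε₀ with Φ = E(4πr²):
E = k|Q_enc|/r² = (8.99×10^9)(4.056×10^-6)/(0.216)² = 7.82×10^5 N/C.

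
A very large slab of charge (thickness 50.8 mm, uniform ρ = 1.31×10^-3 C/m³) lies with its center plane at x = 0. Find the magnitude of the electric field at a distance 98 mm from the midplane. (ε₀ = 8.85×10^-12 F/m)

3.76×10^6 N/C

The point |x| = 98 mm lies outside the slab (half-thickness 0.0254 m). A symmetric pillbox spanning the full slab encloses Q_enc = ρ·d·A.
Flux = 2EA ⇒ E = |ρ|d/(2ε₀), independent of distance outside.
E = (1.31×10^-3)(0.0508)/(2·8.85×10^-12) = 3.76×10^6 N/C.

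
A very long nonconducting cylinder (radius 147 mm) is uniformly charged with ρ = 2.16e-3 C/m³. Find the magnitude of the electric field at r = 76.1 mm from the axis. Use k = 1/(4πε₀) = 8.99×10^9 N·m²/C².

Take a coaxial cylindrical Gaussian surface of radius r = 76.1 mm and length L (r < R).
Charge inside radius r per length L is ρ·πr²·L, so λ_enc = ρπr² = 3.93×10^-5 C/m.
Since E is radial and uniform over the curved surface, Φ = E·2πrL = Q_enc/ε₀ = λ_enc L/ε₀.
E = 2k|λ_enc|/r = 2(8.99×10^9)(3.93e-5)/(0.0761) = 9.28×10^6 N/C.

E ≈ 9.28×10^6 N/C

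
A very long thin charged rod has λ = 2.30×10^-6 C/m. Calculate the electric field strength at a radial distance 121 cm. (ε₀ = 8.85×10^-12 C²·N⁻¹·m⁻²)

Choose a coaxial cylinder of radius r = 121 cm (arbitrary length L) as the Gaussian surface.
Q_enc = λL, so λ_enc = 2.30×10^-6 C/m.
By Gauss's law (flux through the curved wall only), E·2πrL = λ_enc L/ε₀.
E = |λ_enc|/(2πε₀r) = (2.30×10^-6)/(2π·8.85×10^-12·1.21) = 3.42e4 N/C.

|E| ≈ 3.42×10^4 V/m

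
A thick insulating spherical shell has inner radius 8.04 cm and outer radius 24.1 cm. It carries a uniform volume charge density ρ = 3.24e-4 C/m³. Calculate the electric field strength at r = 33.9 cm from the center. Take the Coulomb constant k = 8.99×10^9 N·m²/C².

Symmetry ⇒ E = E(r) r̂. Gaussian sphere of radius r = 33.9 cm (r > 24.1 cm, enclosing the whole shell).
Q_enc = ρ·(4π/3)(b³ − a³) = (3.24e-4)·(4π/3)·((0.241)³ − (0.0804)³) = 1.829e-5 C.
Applying ∮E·dA = Q_enc/ε₀ with Φ = E(4πr²):
E = k|Q_enc|/r² = (8.99×10^9)(1.829×10^-5)/(0.339)² = 1.43×10^6 N/C.

|E| = 1.43×10^6 N/C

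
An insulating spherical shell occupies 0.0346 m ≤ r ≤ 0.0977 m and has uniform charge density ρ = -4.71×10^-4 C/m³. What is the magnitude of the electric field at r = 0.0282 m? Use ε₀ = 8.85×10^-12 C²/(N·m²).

E = 0 (no enclosed charge)

Use a concentric Gaussian sphere at r = 0.0282 m (r < 0.0346 m, inside the empty cavity).
Q_enc = 0 (all charge lies at larger r); Gauss's law gives E = 0.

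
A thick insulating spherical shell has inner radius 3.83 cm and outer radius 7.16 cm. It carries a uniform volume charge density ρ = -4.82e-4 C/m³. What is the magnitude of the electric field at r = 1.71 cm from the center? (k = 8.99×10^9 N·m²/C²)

E = 0

Symmetry ⇒ E = E(r) r̂. Gaussian sphere of radius r = 1.71 cm (r < 3.83 cm, inside the empty cavity).
Q_enc = 0 (all charge lies at larger r); Gauss's law gives E = 0.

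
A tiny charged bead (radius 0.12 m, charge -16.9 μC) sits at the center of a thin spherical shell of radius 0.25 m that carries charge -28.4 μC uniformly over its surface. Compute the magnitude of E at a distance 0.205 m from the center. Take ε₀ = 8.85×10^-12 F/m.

Use a concentric Gaussian sphere at r = 0.205 m (between the bodies, 0.12 m < r < 0.25 m).
Only the inner charge is enclosed; the outer shell contributes nothing inside itself. Q_enc = -16.9 μC = -1.69×10^-5 C.
Applying ∮E·dA = Q_enc/ε₀ with Φ = E(4πr²):
E = |Q_enc|/(4πε₀r²) = (1.69e-5)/(4π·8.85×10^-12·(0.205)²) = 3.62×10^6 N/C.

3.62×10^6 N/C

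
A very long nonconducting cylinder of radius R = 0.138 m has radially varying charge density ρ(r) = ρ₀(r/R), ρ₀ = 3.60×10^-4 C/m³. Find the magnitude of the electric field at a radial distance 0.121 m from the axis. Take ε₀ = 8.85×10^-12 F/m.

|E| = 1.44×10^6 N/C

Choose a coaxial cylinder of radius r = 0.121 m (arbitrary length L) as the Gaussian surface (r < R).
Integrating ρ over the cross-section to radius r: λ_enc = (2πρ₀/R) ∫₀^r r'^2 dr' = 2πρ₀ r^3/(3·R) = 9.679×10^-6 C/m.
Gauss's law: E·2πrL = λ_enc L/ε₀.
E = |λ_enc|/(2πε₀r) = (9.679×10^-6)/(2π·8.85×10^-12·0.121) = 1.44×10^6 N/C.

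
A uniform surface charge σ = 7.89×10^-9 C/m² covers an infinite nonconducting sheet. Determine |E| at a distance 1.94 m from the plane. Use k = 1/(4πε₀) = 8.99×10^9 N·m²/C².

By planar symmetry E is perpendicular to the sheet and uniform; use a Gaussian pillbox with flat faces of area A on each side of the sheet.
Only the two end caps contribute flux: Φ = 2EA. With Q_enc = σA, Gauss's law gives E = |σ|/(2ε₀).
E = 2πk|σ| = 2π(8.99×10^9)(7.89×10^-9) = 446 N/C.

|E| = 446 N/C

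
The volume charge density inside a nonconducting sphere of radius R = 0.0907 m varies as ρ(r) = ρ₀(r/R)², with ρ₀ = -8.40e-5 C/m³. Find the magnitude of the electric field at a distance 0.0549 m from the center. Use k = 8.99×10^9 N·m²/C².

By spherical symmetry E is radial; choose a Gaussian sphere of radius r = 0.0549 m (r < R).
Q_enc = ∫₀^r ρ(r')·4πr'² dr' = (4πρ₀/R²) ∫₀^r r'^4 dr' = 4πρ₀ r^5/(5·R²) = -1.28e-8 C.
Since E is radial and uniform over the Gaussian sphere, Φ = E·4πr² = Q_enc/ε₀.
E = k|Q_enc|/r² = (8.99×10^9)(1.28×10^-8)/(0.0549)² = 3.82e4 N/C.

E = 3.82×10^4 V/m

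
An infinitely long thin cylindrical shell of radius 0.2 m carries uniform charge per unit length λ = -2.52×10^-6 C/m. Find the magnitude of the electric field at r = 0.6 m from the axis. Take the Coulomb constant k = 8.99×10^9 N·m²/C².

|E| ≈ 7.55e4 N/C

Coaxial Gaussian cylinder, radius r = 0.6 m, length L (r > 0.2 m).
The full line charge is enclosed: λ_enc = -2.52e-6 C/m.
Gauss's law: E·2πrL = λ_enc L/ε₀.
E = 2k|λ_enc|/r = 2(8.99×10^9)(2.52e-6)/(0.6) = 7.55×10^4 N/C.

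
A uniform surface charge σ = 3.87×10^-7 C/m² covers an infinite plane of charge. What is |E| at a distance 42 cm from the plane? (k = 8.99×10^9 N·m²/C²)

|E| = 2.19×10^4 N/C

By planar symmetry E is perpendicular to the sheet and uniform; use a Gaussian pillbox with flat faces of area A on each side of the sheet.
Flux Φ = 2EA and Q_enc = σA, so 2EA = σA/ε₀ ⇒ E = |σ|/(2ε₀), independent of distance.
E = 2πk|σ| = 2π(8.99×10^9)(3.87×10^-7) = 2.19×10^4 N/C.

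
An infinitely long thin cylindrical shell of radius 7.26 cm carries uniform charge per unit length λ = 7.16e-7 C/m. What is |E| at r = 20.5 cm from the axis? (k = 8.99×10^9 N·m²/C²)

Take a coaxial cylindrical Gaussian surface of radius r = 20.5 cm and length L (r > 7.26 cm).
The full line charge is enclosed: λ_enc = 7.16×10^-7 C/m.
Gauss's law: E·2πrL = λ_enc L/ε₀.
E = 2k|λ_enc|/r = 2(8.99×10^9)(7.16×10^-7)/(0.205) = 6.28×10^4 N/C.

E = 6.28e4 V/m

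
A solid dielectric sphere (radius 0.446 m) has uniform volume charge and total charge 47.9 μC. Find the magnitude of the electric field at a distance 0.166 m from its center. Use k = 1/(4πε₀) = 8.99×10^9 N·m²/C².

Take a concentric spherical Gaussian surface of radius r = 0.166 m (r < R).
For a uniform sphere the enclosed fraction is (r/R)³, so Q_enc = (47.9 μC)(0.166/0.446)³ = 2.47×10^-6 C.
Since E is radial and uniform over the Gaussian sphere, Φ = E·4πr² = Q_enc/ε₀.
E = k|Q_enc|/r² = (8.99×10^9)(2.47×10^-6)/(0.166)² = 8.06e5 N/C.

E ≈ 8.06×10^5 V/m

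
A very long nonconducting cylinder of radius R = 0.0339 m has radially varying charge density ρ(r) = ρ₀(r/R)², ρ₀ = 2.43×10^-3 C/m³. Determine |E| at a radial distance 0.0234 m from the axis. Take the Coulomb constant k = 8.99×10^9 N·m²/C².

E = 7.65×10^5 N/C

Take a coaxial cylindrical Gaussian surface of radius r = 0.0234 m and length L (r < R).
λ_enc = ∫₀^r ρ(r')·2πr' dr' = (2πρ₀/R²)·r^4/4 = 9.958×10^-7 C/m.
Applying ∮E·dA = Q_enc/ε₀ with the end caps contributing no flux:
E = 2k|λ_enc|/r = 2(8.99×10^9)(9.958×10^-7)/(0.0234) = 7.65e5 N/C.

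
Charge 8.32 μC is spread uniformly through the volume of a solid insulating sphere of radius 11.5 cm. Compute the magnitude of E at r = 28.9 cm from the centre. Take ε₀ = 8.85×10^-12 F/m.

8.96×10^5 N/C

Symmetry ⇒ E = E(r) r̂. Gaussian sphere of radius r = 28.9 cm (r > R, so the entire charge is enclosed).
Q_enc = 8.32 μC = 8.32×10^-6 C.
Applying ∮E·dA = Q_enc/ε₀ with Φ = E(4πr²):
E = |Q_enc|/(4πε₀r²) = (8.32×10^-6)/(4π·8.85×10^-12·(0.289)²) = 8.96e5 N/C.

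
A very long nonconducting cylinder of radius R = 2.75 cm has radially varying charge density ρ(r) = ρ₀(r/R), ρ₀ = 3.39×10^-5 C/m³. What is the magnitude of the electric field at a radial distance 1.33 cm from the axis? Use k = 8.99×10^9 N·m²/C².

|E| = 8.21e3 N/C

By cylindrical symmetry E is radial; use a coaxial Gaussian cylinder of radius 1.33 cm and length L (r < R).
Integrating ρ over the cross-section to radius r: λ_enc = (2πρ₀/R) ∫₀^r r'^2 dr' = 2πρ₀ r^3/(3·R) = 6.074e-9 C/m.
Gauss's law: E·2πrL = λ_enc L/ε₀.
E = 2k|λ_enc|/r = 2(8.99×10^9)(6.074e-9)/(0.0133) = 8.21e3 N/C.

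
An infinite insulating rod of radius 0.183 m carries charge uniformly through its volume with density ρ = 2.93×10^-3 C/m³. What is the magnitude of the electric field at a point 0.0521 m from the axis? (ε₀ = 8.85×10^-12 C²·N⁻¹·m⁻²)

By cylindrical symmetry E is radial; use a coaxial Gaussian cylinder of radius 0.0521 m and length L (r < R).
Charge inside radius r per length L is ρ·πr²·L, so λ_enc = ρπr² = 2.499×10^-5 C/m.
Gauss's law: E·2πrL = λ_enc L/ε₀.
E = |λ_enc|/(2πε₀r) = (2.499×10^-5)/(2π·8.85×10^-12·0.0521) = 8.62×10^6 N/C.

E ≈ 8.62×10^6 V/m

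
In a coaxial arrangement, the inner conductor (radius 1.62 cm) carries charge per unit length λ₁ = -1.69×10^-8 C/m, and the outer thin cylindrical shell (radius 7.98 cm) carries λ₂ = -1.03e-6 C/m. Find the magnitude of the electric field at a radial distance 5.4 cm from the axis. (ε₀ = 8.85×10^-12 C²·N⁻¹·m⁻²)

Coaxial Gaussian cylinder, radius r = 5.4 cm, length L (between the conductors, 1.62 cm < r < 7.98 cm).
Only the inner wire is enclosed; the outer shell contributes nothing inside itself. λ_enc = λ₁ = -1.69×10^-8 C/m.
Applying ∮E·dA = Q_enc/ε₀ with the end caps contributing no flux:
E = |λ_enc|/(2πε₀r) = (1.69×10^-8)/(2π·8.85×10^-12·0.054) = 5.63×10^3 N/C.

E = 5.63×10^3 V/m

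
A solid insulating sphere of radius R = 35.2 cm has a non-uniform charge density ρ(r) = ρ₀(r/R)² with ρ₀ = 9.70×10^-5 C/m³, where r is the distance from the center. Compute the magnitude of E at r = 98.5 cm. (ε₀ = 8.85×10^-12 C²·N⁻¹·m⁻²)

9.85e4 N/C

Use a concentric Gaussian sphere at r = 98.5 cm (r > R, all charge enclosed).
Q_enc = 4π ∫₀^R ρ₀(r'/R)^2 r'² dr' = 4πρ₀R³/5 = 1.063×10^-5 C.
By Gauss's law, ∮E·dA = E·4πr² = Q_enc/ε₀.
E = |Q_enc|/(4πε₀r²) = (1.063e-5)/(4π·8.85×10^-12·(0.985)²) = 9.85×10^4 N/C.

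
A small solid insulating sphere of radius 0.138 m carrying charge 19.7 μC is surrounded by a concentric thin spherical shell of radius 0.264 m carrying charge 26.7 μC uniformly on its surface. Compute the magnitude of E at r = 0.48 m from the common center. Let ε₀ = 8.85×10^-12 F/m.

E ≈ 1.81×10^6 N/C

Use a concentric Gaussian sphere at r = 0.48 m (r > 0.264 m, enclosing both).
Q_enc = (19.7 μC) + (26.7 μC) = 4.64×10^-5 C.
By Gauss's law, ∮E·dA = E·4πr² = Q_enc/ε₀.
E = |Q_enc|/(4πε₀r²) = (4.64e-5)/(4π·8.85×10^-12·(0.48)²) = 1.81×10^6 N/C.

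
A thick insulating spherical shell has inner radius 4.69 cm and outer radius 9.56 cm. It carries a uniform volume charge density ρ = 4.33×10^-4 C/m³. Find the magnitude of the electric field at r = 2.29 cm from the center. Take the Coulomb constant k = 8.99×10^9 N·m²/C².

E = 0

Use a concentric Gaussian sphere at r = 2.29 cm (r < 4.69 cm, inside the empty cavity).
No charge is enclosed, so by Gauss's law E·4πr² = 0 ⇒ E = 0.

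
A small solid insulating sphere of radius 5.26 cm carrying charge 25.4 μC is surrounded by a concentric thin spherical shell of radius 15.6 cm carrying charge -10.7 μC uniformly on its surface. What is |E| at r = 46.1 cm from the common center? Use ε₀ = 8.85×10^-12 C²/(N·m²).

Use a concentric Gaussian sphere at r = 46.1 cm (r > 15.6 cm, enclosing both).
Q_enc = (25.4 μC) + (-10.7 μC) = 1.47×10^-5 C.
Since E is radial and uniform over the Gaussian sphere, Φ = E·4πr² = Q_enc/ε₀.
E = |Q_enc|/(4πε₀r²) = (1.47e-5)/(4π·8.85×10^-12·(0.461)²) = 6.22×10^5 N/C.

E ≈ 6.22×10^5 N/C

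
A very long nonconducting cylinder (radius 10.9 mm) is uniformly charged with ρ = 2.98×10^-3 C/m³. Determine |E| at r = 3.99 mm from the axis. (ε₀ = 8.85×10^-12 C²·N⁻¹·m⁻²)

By cylindrical symmetry E is radial; use a coaxial Gaussian cylinder of radius 3.99 mm and length L (r < R).
Enclosed charge per unit length: λ_enc = ρ·πr² = (2.98×10^-3)π(0.00399)² = 1.49e-7 C/m.
By Gauss's law (flux through the curved wall only), E·2πrL = λ_enc L/ε₀.
E = |λ_enc|/(2πε₀r) = (1.49×10^-7)/(2π·8.85×10^-12·0.00399) = 6.72e5 N/C.

E ≈ 6.72e5 N/C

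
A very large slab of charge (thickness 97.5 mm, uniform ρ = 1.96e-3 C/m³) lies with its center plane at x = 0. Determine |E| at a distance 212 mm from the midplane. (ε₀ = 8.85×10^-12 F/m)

The point |x| = 212 mm lies outside the slab (half-thickness 0.04875 m). A symmetric pillbox spanning the full slab encloses Q_enc = ρ·d·A.
Flux = 2EA ⇒ E = |ρ|d/(2ε₀), independent of distance outside.
E = (1.96e-3)(0.0975)/(2·8.85×10^-12) = 1.08×10^7 N/C.

|E| ≈ 1.08e7 N/C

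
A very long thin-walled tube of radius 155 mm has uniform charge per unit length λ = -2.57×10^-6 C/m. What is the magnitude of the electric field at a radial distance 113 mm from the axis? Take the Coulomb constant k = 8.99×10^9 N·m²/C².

Choose a coaxial cylinder of radius r = 113 mm (arbitrary length L) as the Gaussian surface (r < 155 mm, inside the shell).
No charge is enclosed, so Gauss's law gives E·2πrL = 0 ⇒ E = 0.

E = 0 (no enclosed charge)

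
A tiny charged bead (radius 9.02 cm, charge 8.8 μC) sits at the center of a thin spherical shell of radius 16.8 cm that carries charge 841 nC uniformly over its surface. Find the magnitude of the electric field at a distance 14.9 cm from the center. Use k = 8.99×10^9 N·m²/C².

By spherical symmetry E is radial; choose a Gaussian sphere of radius r = 14.9 cm (between the bodies, 9.02 cm < r < 16.8 cm).
The shell at 16.8 cm lies outside the Gaussian surface, so Q_enc = 8.8 μC = 8.80×10^-6 C.
Since E is radial and uniform over the Gaussian sphere, Φ = E·4πr² = Q_enc/ε₀.
E = k|Q_enc|/r² = (8.99×10^9)(8.80e-6)/(0.149)² = 3.56×10^6 N/C.

|E| ≈ 3.56×10^6 V/m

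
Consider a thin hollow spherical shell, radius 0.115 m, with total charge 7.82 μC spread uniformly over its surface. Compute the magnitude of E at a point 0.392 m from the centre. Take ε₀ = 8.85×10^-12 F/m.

Symmetry ⇒ E = E(r) r̂. Gaussian sphere of radius r = 0.392 m (r > 0.115 m).
The entire shell is enclosed: Q_enc = 7.82×10^-6 C.
Applying ∮E·dA = Q_enc/ε₀ with Φ = E(4πr²):
E = |Q_enc|/(4πε₀r²) = (7.82×10^-6)/(4π·8.85×10^-12·(0.392)²) = 4.58×10^5 N/C.

E = 4.58×10^5 V/m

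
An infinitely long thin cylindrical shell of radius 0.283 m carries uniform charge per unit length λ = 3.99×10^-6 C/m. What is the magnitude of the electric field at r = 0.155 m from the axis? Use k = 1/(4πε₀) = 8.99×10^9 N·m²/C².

|E| = 0 N/C

Take a coaxial cylindrical Gaussian surface of radius r = 0.155 m and length L (r < 0.283 m, inside the shell).
All the surface charge lies outside this cylinder: Q_enc = 0, hence E = 0.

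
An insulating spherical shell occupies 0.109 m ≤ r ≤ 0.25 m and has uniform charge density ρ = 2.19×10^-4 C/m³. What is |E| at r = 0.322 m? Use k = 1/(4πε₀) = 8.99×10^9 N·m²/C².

|E| ≈ 1.14×10^6 V/m

Take a concentric spherical Gaussian surface of radius r = 0.322 m (r > 0.25 m, enclosing the whole shell).
Q_enc = ρ·(4π/3)(b³ − a³) = (2.19×10^-4)·(4π/3)·((0.25)³ − (0.109)³) = 1.315×10^-5 C.
By Gauss's law, ∮E·dA = E·4πr² = Q_enc/ε₀.
E = k|Q_enc|/r² = (8.99×10^9)(1.315×10^-5)/(0.322)² = 1.14×10^6 N/C.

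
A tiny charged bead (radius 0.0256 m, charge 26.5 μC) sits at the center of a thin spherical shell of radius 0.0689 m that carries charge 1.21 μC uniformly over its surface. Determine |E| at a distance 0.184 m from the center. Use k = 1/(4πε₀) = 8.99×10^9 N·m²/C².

By spherical symmetry E is radial; choose a Gaussian sphere of radius r = 0.184 m (r > 0.0689 m, enclosing both).
Q_enc = (26.5 μC) + (1.21 μC) = 2.771×10^-5 C.
Applying ∮E·dA = Q_enc/ε₀ with Φ = E(4πr²):
E = k|Q_enc|/r² = (8.99×10^9)(2.771×10^-5)/(0.184)² = 7.36e6 N/C.

7.36×10^6 N/C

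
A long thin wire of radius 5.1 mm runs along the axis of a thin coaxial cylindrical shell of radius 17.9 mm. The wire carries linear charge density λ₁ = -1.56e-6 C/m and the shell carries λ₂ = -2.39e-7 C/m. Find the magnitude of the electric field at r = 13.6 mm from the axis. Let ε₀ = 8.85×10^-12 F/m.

E = 2.06×10^6 V/m

By cylindrical symmetry E is radial; use a coaxial Gaussian cylinder of radius 13.6 mm and length L (between the conductors, 5.1 mm < r < 17.9 mm).
The shell at 17.9 mm lies outside the Gaussian surface, so λ_enc = λ₁ = -1.56e-6 C/m.
Since E is radial and uniform over the curved surface, Φ = E·2πrL = Q_enc/ε₀ = λ_enc L/ε₀.
E = |λ_enc|/(2πε₀r) = (1.56×10^-6)/(2π·8.85×10^-12·0.0136) = 2.06×10^6 N/C.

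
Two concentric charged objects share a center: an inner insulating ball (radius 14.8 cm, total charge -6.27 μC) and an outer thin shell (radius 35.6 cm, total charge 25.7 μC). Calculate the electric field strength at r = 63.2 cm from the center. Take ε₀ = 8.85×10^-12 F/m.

E ≈ 4.37e5 N/C

Take a concentric spherical Gaussian surface of radius r = 63.2 cm (r > 35.6 cm, enclosing both).
Q_enc = (-6.27 μC) + (25.7 μC) = 1.943×10^-5 C.
Applying ∮E·dA = Q_enc/ε₀ with Φ = E(4πr²):
E = |Q_enc|/(4πε₀r²) = (1.943e-5)/(4π·8.85×10^-12·(0.632)²) = 4.37×10^5 N/C.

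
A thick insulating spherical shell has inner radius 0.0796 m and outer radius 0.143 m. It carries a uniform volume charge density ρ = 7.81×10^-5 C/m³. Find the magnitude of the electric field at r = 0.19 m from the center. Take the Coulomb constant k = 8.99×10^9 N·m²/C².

|E| ≈ 1.97e5 V/m

Symmetry ⇒ E = E(r) r̂. Gaussian sphere of radius r = 0.19 m (r > 0.143 m, enclosing the whole shell).
Q_enc = ρ·(4π/3)(b³ − a³) = (7.81×10^-5)·(4π/3)·((0.143)³ − (0.0796)³) = 7.916×10^-7 C.
Gauss's law: E·4πr² = Q_enc/ε₀.
E = k|Q_enc|/r² = (8.99×10^9)(7.916×10^-7)/(0.19)² = 1.97e5 N/C.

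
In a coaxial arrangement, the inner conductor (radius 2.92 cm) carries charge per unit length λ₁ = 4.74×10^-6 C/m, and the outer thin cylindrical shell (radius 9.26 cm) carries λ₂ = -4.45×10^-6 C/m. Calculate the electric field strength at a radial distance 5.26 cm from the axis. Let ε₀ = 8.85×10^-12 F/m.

Coaxial Gaussian cylinder, radius r = 5.26 cm, length L (between the conductors, 2.92 cm < r < 9.26 cm).
The shell at 9.26 cm lies outside the Gaussian surface, so λ_enc = λ₁ = 4.74e-6 C/m.
By Gauss's law (flux through the curved wall only), E·2πrL = λ_enc L/ε₀.
E = |λ_enc|/(2πε₀r) = (4.74×10^-6)/(2π·8.85×10^-12·0.0526) = 1.62e6 N/C.

|E| = 1.62×10^6 V/m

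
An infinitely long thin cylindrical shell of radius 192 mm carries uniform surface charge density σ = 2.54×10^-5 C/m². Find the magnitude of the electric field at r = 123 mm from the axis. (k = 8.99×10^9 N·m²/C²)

|E| = 0 V/m

Coaxial Gaussian cylinder, radius r = 123 mm, length L (r < 192 mm, inside the shell).
No charge is enclosed, so Gauss's law gives E·2πrL = 0 ⇒ E = 0.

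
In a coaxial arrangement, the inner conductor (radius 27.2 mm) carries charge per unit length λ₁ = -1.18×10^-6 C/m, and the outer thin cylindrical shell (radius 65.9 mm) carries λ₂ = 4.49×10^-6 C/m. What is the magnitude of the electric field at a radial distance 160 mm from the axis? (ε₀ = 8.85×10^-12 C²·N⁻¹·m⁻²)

Coaxial Gaussian cylinder, radius r = 160 mm, length L (r > 65.9 mm, enclosing both).
λ_enc = λ₁ + λ₂ = (-1.18×10^-6) + (4.49×10^-6) = 3.31×10^-6 C/m.
By Gauss's law (flux through the curved wall only), E·2πrL = λ_enc L/ε₀.
E = |λ_enc|/(2πε₀r) = (3.31×10^-6)/(2π·8.85×10^-12·0.16) = 3.72e5 N/C.

3.72×10^5 V/m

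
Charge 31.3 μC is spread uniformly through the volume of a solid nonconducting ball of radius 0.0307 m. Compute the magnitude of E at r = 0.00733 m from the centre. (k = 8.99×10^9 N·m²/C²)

By spherical symmetry E is radial; choose a Gaussian sphere of radius r = 0.00733 m (r < R).
Only the charge within r is enclosed: Q_enc = Q·(r/R)³ = (31.3 μC)·(0.00733 m/0.0307 m)³ = 4.26e-7 C.
Since E is radial and uniform over the Gaussian sphere, Φ = E·4πr² = Q_enc/ε₀.
E = k|Q_enc|/r² = (8.99×10^9)(4.26e-7)/(0.00733)² = 7.13e7 N/C.

E ≈ 7.13×10^7 N/C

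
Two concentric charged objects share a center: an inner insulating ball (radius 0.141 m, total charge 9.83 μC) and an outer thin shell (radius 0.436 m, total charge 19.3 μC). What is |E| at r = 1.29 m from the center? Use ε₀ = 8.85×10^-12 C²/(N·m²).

Use a concentric Gaussian sphere at r = 1.29 m (r > 0.436 m, enclosing both).
Q_enc = (9.83 μC) + (19.3 μC) = 2.913×10^-5 C.
Since E is radial and uniform over the Gaussian sphere, Φ = E·4πr² = Q_enc/ε₀.
E = |Q_enc|/(4πε₀r²) = (2.913e-5)/(4π·8.85×10^-12·(1.29)²) = 1.57×10^5 N/C.

|E| = 1.57×10^5 N/C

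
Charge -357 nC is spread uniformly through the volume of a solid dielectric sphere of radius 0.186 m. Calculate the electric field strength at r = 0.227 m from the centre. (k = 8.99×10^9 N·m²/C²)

E ≈ 6.23e4 N/C

Take a concentric spherical Gaussian surface of radius r = 0.227 m (r > R, so the entire charge is enclosed).
Q_enc = -357 nC = -3.57e-7 C.
By Gauss's law, ∮E·dA = E·4πr² = Q_enc/ε₀.
E = k|Q_enc|/r² = (8.99×10^9)(3.57×10^-7)/(0.227)² = 6.23e4 N/C.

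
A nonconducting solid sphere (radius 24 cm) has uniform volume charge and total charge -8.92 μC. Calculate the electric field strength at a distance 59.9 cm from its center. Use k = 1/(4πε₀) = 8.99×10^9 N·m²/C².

Take a concentric spherical Gaussian surface of radius r = 59.9 cm (r > R, so the entire charge is enclosed).
Q_enc = -8.92 μC = -8.92×10^-6 C.
By Gauss's law, ∮E·dA = E·4πr² = Q_enc/ε₀.
E = k|Q_enc|/r² = (8.99×10^9)(8.92×10^-6)/(0.599)² = 2.23×10^5 N/C.

|E| ≈ 2.23e5 N/C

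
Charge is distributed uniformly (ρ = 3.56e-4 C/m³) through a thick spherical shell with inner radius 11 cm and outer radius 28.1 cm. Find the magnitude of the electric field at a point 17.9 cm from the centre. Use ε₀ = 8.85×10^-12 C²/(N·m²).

1.84×10^6 V/m

Symmetry ⇒ E = E(r) r̂. Gaussian sphere of radius r = 17.9 cm (within the shell material, 11 cm < r < 28.1 cm).
Enclosed charge is the volume from a to r: Q_enc = (4π/3)ρ(r³ − a³) = 6.568×10^-6 C.
Since E is radial and uniform over the Gaussian sphere, Φ = E·4πr² = Q_enc/ε₀.
E = |Q_enc|/(4πε₀r²) = (6.568×10^-6)/(4π·8.85×10^-12·(0.179)²) = 1.84×10^6 N/C.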